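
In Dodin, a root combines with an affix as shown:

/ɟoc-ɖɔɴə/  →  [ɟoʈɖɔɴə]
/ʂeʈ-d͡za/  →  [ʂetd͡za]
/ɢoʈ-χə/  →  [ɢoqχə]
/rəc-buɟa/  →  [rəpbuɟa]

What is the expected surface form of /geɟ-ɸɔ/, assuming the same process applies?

The data show regressive place assimilation: /c/ → [ʈ] before /ɖ/; /ʈ/ → [t] before /d͡z/; /ʈ/ → [q] before /χ/; /c/ → [p] before /b/. In each pair only place changes, matching the following consonant, while manner and voice stay constant.
/ɟ/ is a voiced palatal stop. The following trigger /ɸ/ is bilabial, so /ɟ/ must become bilabial as well.
Changing only its place to bilabial gives [b] — the voiced bilabial stop.

[gebɸɔ]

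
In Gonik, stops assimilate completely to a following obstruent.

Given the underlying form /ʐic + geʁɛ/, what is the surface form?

[ʐiggeʁɛ]

/c/ is the segment targeted by the rule; it sits immediately before /g/, so it assimilates completely and surfaces as [g].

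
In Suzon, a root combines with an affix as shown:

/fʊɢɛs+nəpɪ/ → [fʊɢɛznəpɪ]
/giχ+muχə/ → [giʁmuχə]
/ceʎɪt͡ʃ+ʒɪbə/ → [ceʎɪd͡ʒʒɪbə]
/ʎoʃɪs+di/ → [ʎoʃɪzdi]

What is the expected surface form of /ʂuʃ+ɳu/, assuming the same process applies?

[ʂuʒɳu]

The data show regressive voicing assimilation: /s/ → [z] before /n/; /χ/ → [ʁ] before /m/; /t͡ʃ/ → [d͡ʒ] before /ʒ/; /s/ → [z] before /d/. In each pair only voicing changes, matching the following consonant, while place and manner stay constant.
The rule targets /ʃ/ (voiceless postalveolar fricative), which sits before the trigger /ɳ/ (voiced).
The voiced postalveolar fricative is [ʒ], so /ʃ/ → [ʒ].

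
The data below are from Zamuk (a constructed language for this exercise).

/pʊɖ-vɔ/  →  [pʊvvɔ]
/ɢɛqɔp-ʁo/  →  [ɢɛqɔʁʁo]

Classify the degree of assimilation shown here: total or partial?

total assimilation

Comparing underlying and surface forms, /ɖ/ → [v] is the alternation; the neighbouring /v/ is constant.
The output [v] is identical to the trigger /v/ — every feature (place, manner, voicing) has been copied — so this is total assimilation.
The remaining alternation confirms this: /p/ → [ʁ] before /ʁ/ — in each case the output is a copy of the following consonant.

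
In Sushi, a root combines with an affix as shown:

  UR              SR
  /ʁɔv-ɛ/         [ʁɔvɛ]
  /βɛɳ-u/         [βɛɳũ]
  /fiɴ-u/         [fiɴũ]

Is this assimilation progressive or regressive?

progressive

The vowel /u/ surfaces as nasalised [ũ] next to the preceding nasal /ɳ/ — it has acquired the [+nasal] feature of its neighbour.
Likewise in the remaining data: /u/ → [ũ] after /ɴ/ — each time a vowel is nasalised next to a preceding nasal.
No change occurs in [ʁɔvɛ] because the vowel at the boundary is adjacent to an oral consonant, not a nasal (/ɛ/ next to /v/).
Because the conditioning nasal is to the left of the vowel that changes, the process is progressive (perseverative).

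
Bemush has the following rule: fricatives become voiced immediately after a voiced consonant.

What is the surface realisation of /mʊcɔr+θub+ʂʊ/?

/θ/ is a voiceless dental fricative. The preceding trigger /r/ is voiced, so /θ/ must become voiced as well.
Changing only its voicing to voiced gives [ð] — the voiced dental fricative.
The same rule applies at the second boundary: /ʂ/ → [ʐ] next to /b/.

[mʊcɔrðubʐʊ]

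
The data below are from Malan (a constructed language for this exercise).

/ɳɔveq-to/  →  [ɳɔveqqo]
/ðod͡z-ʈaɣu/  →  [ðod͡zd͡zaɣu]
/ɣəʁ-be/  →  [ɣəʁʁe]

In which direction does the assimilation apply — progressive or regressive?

progressive

The segment that alternates is /t/, which surfaces as [q] when adjacent to /q/.
The output [q] is identical to the trigger /q/ — every feature (place, manner, voicing) has been copied — so this is total assimilation.
The other forms behave the same way: /ʈ/ → [d͡z] after /d͡z/; /b/ → [ʁ] after /ʁ/ — in each case the output is a copy of the preceding consonant.
Since the segment that changes follows the conditioning segment, the assimilation is progressive.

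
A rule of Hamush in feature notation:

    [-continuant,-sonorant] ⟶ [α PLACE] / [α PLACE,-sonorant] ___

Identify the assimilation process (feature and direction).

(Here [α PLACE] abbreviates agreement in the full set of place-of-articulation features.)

progressive place assimilation

The rule copies the place features (abbreviated [PLACE]) from the environment onto the target, so the assimilating feature is place.
The conditioning segment sits to the left of the focus bar, meaning the trigger precedes the segment that changes — progressive assimilation.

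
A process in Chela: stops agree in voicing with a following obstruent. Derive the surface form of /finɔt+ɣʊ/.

[finɔdɣʊ]

/t/ is a voiceless alveolar stop. The following trigger /ɣ/ is voiced, so /t/ must become voiced as well.
The voiced alveolar stop is [d], so /t/ → [d].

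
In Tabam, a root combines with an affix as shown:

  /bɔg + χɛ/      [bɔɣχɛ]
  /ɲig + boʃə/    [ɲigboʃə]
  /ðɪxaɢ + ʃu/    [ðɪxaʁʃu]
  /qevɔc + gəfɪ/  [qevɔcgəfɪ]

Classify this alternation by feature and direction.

regressive manner assimilation

Underlying /g/ is realised as [ɣ] next to /χ/; /χ/ itself does not change.
/g/ is a stop while /χ/ is a fricative; the output [ɣ] is a fricative, matching the trigger — so the feature that spreads is manner.
Place and voice are unchanged, so the assimilation is partial, not total.
Checking the remaining alternation: /ɢ/ → [ʁ] before /ʃ/ (stop → fricative, matching a fricative) — only manner changes, and always toward the following segment.
Nothing changes in [ɲigboʃə], [qevɔcgəfɪ]: there the adjacent consonants already agree in manner (/g/ and /b/ are both stops; /c/ and /g/ are both stops), so these forms are consistent with the same rule.
Since the segment that changes precedes the conditioning segment, the assimilation is regressive.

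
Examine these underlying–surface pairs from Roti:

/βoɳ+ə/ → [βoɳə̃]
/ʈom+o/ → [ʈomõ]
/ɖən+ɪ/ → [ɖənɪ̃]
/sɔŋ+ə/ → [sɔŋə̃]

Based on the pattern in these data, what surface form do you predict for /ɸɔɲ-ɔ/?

The data show progressive nasality assimilation (vowel nasalisation): /ə/ → [ə̃] after /ɳ/; /o/ → [õ] after /m/; /ɪ/ → [ɪ̃] after /n/; /ə/ → [ə̃] after /ŋ/ — a vowel is nasalised by an immediately preceding nasal consonant.
The vowel /ɔ/ is adjacent to the preceding nasal /ɲ/, so it acquires [+nasal] and surfaces as [ɔ̃].

[ɸɔɲɔ̃]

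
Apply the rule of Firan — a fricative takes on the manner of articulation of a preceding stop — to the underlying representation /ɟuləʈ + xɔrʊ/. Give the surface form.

[ɟuləʈkɔrʊ]

/x/ is a voiceless velar fricative. The preceding trigger /ʈ/ is a stop, so /x/ must become a stop as well.
The voiceless velar stop is [k], so /x/ → [k].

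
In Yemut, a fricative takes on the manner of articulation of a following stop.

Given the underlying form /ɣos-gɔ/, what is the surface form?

/s/ is a voiceless alveolar fricative. The following trigger /g/ is a stop, so /s/ must become a stop as well.
Changing only its manner to stop gives [t] — the voiceless alveolar stop.

[ɣotgɔ]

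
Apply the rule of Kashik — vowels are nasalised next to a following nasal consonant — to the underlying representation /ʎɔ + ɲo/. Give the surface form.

[ʎɔ̃ɲo]

The vowel /ɔ/ is adjacent to the following nasal /ɲ/, so it acquires [+nasal] and surfaces as [ɔ̃].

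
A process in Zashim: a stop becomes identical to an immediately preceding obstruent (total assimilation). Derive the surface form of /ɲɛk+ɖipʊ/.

/ɖ/ is the segment targeted by the rule; it sits immediately after /k/, so it assimilates completely and surfaces as [k].

[ɲɛkkipʊ]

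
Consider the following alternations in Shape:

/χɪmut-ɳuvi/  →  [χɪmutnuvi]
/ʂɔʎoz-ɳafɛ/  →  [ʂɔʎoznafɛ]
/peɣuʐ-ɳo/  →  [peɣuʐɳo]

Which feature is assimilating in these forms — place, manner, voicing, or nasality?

place

Underlying /ɳ/ is realised as [n] next to /t/; /t/ itself does not change.
The change retroflex → alveolar matches the place of the preceding /t/, identifying this as place assimilation.
The same holds elsewhere in the data: /ɳ/ → [n] after /z/ (retroflex → alveolar, matching alveolar) — only place changes, and always toward the preceding segment.
Nothing changes in [peɣuʐɳo]: there the adjacent consonants already agree in place (/ɳ/ and /ʐ/ are both retroflex), so this form is consistent with the same rule.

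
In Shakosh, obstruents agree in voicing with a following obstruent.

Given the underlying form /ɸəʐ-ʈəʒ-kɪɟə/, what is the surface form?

[ɸəʂʈəʃkɪɟə]

The rule targets /ʐ/ (voiced retroflex fricative), which sits before the trigger /ʈ/ (voiceless).
Changing only its voicing to voiceless gives [ʂ] — the voiceless retroflex fricative.
At the second juncture, /ʒ/ likewise becomes [ʃ] adjacent to /k/.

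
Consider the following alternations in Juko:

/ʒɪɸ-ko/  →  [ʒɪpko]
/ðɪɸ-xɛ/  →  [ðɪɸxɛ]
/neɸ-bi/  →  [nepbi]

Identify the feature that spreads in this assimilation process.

Underlying /ɸ/ is realised as [p] next to /k/; /k/ itself does not change.
The change fricative → stop matches the manner of the following /k/, identifying this as manner assimilation.
The other alternating form patterns the same way: /ɸ/ → [p] before /b/ (fricative → stop, matching a stop) — only manner changes, and always toward the following segment.
Nothing changes in [ðɪɸxɛ]: there the adjacent consonants already agree in manner (/ɸ/ and /x/ are both fricatives), so this form is consistent with the same rule.

manner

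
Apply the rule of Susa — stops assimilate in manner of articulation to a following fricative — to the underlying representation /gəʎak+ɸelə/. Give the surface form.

/k/ is a voiceless velar stop. The following trigger /ɸ/ is a fricative, so /k/ must become a fricative as well.
A voiceless velar fricative is [x], so the surface segment is [x].

[gəʎaxɸelə]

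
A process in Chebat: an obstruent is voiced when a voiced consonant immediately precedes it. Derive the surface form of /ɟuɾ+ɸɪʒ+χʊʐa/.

The rule targets /ɸ/ (voiceless bilabial fricative), which sits after the trigger /ɾ/ (voiced).
A voiced bilabial fricative is [β], so the surface segment is [β].
The same rule applies at the second boundary: /χ/ → [ʁ] next to /ʒ/.

[ɟuɾβɪʒʁʊʐa]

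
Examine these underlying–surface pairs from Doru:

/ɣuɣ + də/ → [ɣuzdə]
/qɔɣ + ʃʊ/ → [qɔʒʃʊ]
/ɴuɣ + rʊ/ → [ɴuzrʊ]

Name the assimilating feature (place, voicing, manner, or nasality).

Underlying /ɣ/ is realised as [z] next to /d/; /d/ itself does not change.
The change velar → alveolar matches the place of the following /d/, identifying this as place assimilation.
The other alternating forms pattern the same way: /ɣ/ → [ʒ] before /ʃ/ (velar → postalveolar, matching postalveolar); /ɣ/ → [z] before /r/ (velar → alveolar, matching alveolar) — only place changes, and always toward the following segment.

place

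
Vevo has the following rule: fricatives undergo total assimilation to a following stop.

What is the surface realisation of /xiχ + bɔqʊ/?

[xibbɔqʊ]

/χ/ is the segment targeted by the rule; it sits immediately before /b/, so it assimilates completely and surfaces as [b].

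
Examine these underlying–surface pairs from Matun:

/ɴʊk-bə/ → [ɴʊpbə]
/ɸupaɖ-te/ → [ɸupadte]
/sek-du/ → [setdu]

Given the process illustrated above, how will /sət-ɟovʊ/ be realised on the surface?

[səcɟovʊ]

The data show regressive place assimilation: /k/ → [p] before /b/; /ɖ/ → [d] before /t/; /k/ → [t] before /d/. In each pair only place changes, matching the following consonant, while manner and voice stay constant.
/t/ is a voiceless alveolar stop. The following trigger /ɟ/ is palatal, so /t/ must become palatal as well.
Changing only its place to palatal gives [c] — the voiceless palatal stop.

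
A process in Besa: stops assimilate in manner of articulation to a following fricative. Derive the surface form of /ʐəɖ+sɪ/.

[ʐəʐsɪ]

/ɖ/ is a voiced retroflex stop. The following trigger /s/ is a fricative, so /ɖ/ must become a fricative as well.
A voiced retroflex fricative is [ʐ], so the surface segment is [ʐ].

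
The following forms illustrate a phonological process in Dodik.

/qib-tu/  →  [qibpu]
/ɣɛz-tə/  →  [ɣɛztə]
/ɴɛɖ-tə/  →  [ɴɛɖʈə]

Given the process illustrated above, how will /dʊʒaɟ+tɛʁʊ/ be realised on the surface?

[dʊʒaɟcɛʁʊ]

The data show progressive place assimilation: /t/ → [p] after /b/; /t/ → [ʈ] after /ɖ/. In each pair only place changes, matching the preceding consonant, while manner and voice stay constant.
No alternation appears in [ɣɛztə]: there the adjacent consonants already agree in place (/t/ and /z/ are both alveolar), so this form is consistent with the same rule.
The rule targets /t/ (voiceless alveolar stop), which sits after the trigger /ɟ/ (palatal).
A voiceless palatal stop is [c], so the surface segment is [c].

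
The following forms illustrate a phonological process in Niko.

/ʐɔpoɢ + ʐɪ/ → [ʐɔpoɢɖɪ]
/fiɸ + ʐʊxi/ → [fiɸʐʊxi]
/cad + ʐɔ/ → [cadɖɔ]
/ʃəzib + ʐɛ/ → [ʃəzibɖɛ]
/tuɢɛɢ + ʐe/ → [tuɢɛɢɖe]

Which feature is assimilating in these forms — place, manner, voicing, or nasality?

manner

Underlying /ʐ/ is realised as [ɖ] next to /ɢ/; /ɢ/ itself does not change.
/ʐ/ is a fricative while /ɢ/ is a stop; the output [ɖ] is a stop, matching the trigger — so the feature that spreads is manner.
The same holds elsewhere in the data: /ʐ/ → [ɖ] after /d/ (fricative → stop, matching a stop); /ʐ/ → [ɖ] after /b/ (fricative → stop, matching a stop) — only manner changes, and always toward the preceding segment.
Nothing changes in [fiɸʐʊxi]: there the adjacent consonants already agree in manner (/ʐ/ and /ɸ/ are both fricatives), so this form is consistent with the same rule.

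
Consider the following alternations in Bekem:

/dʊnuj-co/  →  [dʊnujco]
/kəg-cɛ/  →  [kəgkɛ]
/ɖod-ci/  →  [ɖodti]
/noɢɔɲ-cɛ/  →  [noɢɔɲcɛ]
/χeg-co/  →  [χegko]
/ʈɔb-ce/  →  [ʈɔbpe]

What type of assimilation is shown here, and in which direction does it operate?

Comparing underlying and surface forms, /c/ → [k] is the alternation; the neighbouring /g/ is constant.
/c/ is palatal while /g/ is velar; the output [k] is velar, matching the trigger — so the feature that spreads is place.
Manner and voice are unchanged, so the assimilation is partial, not total.
The other alternating forms pattern the same way: /c/ → [t] after /d/ (palatal → alveolar, matching alveolar); /c/ → [p] after /b/ (palatal → bilabial, matching bilabial) — only place changes, and always toward the preceding segment.
Nothing changes in [dʊnujco], [noɢɔɲcɛ]: there the adjacent consonants already agree in place (/c/ and /j/ are both palatal; /c/ and /ɲ/ are both palatal), so these forms are consistent with the same rule.
Since the segment that changes follows the conditioning segment, the assimilation is progressive.

progressive place assimilation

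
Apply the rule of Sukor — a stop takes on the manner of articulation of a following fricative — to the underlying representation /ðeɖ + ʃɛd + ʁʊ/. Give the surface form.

[ðeʐʃɛzʁʊ]

/ɖ/ is a voiced retroflex stop. The following trigger /ʃ/ is a fricative, so /ɖ/ must become a fricative as well.
The voiced retroflex fricative is [ʐ], so /ɖ/ → [ʐ].
The same rule applies at the second boundary: /d/ → [z] next to /ʁ/.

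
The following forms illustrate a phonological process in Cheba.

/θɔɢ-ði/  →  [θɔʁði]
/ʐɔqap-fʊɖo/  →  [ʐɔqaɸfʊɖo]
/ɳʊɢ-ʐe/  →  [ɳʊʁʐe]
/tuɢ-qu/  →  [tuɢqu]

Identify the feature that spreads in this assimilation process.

Comparing underlying and surface forms, /ɢ/ → [ʁ] is the alternation; the neighbouring /ð/ is constant.
/ɢ/ is a stop while /ð/ is a fricative; the output [ʁ] is a fricative, matching the trigger — so the feature that spreads is manner.
The same holds elsewhere in the data: /p/ → [ɸ] before /f/ (stop → fricative, matching a fricative); /ɢ/ → [ʁ] before /ʐ/ (stop → fricative, matching a fricative) — only manner changes, and always toward the following segment.
No alternation appears in [tuɢqu]: there the adjacent consonants already agree in manner (/ɢ/ and /q/ are both stops), so this form is consistent with the same rule.

manner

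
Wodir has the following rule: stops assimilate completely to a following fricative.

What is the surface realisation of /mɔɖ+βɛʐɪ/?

/ɖ/ is the segment targeted by the rule; it sits immediately before /β/, so it assimilates completely and surfaces as [β].

[mɔββɛʐɪ]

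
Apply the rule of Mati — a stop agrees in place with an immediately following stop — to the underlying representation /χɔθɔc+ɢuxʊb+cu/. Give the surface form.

[χɔθɔqɢuxʊɟcu]

The rule targets /c/ (voiceless palatal stop), which sits before the trigger /ɢ/ (uvular).
Changing only its place to uvular gives [q] — the voiceless uvular stop.
The same rule applies at the second boundary: /b/ → [ɟ] next to /c/.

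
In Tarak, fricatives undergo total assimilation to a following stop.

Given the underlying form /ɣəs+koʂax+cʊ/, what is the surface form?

[ɣəkkoʂaccʊ]

/s/ is the segment targeted by the rule; it sits immediately before /k/, so it assimilates completely and surfaces as [k].
At the second juncture, /x/ likewise becomes [c] adjacent to /c/.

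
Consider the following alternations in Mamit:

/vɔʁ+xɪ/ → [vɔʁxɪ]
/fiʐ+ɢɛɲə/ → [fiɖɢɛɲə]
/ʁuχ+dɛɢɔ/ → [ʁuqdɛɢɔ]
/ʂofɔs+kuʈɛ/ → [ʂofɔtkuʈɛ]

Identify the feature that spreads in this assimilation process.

Underlying /ʐ/ is realised as [ɖ] next to /ɢ/; /ɢ/ itself does not change.
/ʐ/ is a fricative while /ɢ/ is a stop; the output [ɖ] is a stop, matching the trigger — so the feature that spreads is manner.
The same holds elsewhere in the data: /χ/ → [q] before /d/ (fricative → stop, matching a stop); /s/ → [t] before /k/ (fricative → stop, matching a stop) — only manner changes, and always toward the following segment.
No alternation appears in [vɔʁxɪ]: there the adjacent consonants already agree in manner (/ʁ/ and /x/ are both fricatives), so this form is consistent with the same rule.

manner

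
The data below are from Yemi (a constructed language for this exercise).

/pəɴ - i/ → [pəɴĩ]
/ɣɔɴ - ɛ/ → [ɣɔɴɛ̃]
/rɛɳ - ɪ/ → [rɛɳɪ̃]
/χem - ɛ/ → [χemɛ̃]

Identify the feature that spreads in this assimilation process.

The vowel /i/ surfaces as nasalised [ĩ] next to the preceding nasal /ɴ/ — it has acquired the [+nasal] feature of its neighbour.
The other forms show the same pattern: /ɛ/ → [ɛ̃] after /ɴ/; /ɪ/ → [ɪ̃] after /ɳ/; /ɛ/ → [ɛ̃] after /m/ — each time a vowel is nasalised next to a preceding nasal.

nasality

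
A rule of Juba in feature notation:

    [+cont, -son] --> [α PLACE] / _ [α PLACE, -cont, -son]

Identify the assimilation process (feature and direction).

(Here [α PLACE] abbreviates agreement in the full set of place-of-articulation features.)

The rule copies the place features (abbreviated [PLACE]) from the environment onto the target, so the assimilating feature is place.
Since the environment is written after the underscore, the trigger follows the target; the direction is regressive.

regressive place assimilation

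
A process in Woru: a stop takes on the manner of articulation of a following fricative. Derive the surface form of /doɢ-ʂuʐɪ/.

The rule targets /ɢ/ (voiced uvular stop), which sits before the trigger /ʂ/ (fricative).
The voiced uvular fricative is [ʁ], so /ɢ/ → [ʁ].

[doʁʂuʐɪ]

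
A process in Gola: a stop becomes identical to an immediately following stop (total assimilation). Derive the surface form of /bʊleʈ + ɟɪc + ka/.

[bʊleɟɟɪkka]

/ʈ/ is the segment targeted by the rule; it sits immediately before /ɟ/, so it assimilates completely and surfaces as [ɟ].
The same rule applies at the second boundary: /c/ → [k] next to /k/.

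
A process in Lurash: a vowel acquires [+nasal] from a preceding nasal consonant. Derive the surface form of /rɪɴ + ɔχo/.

/ɔ/ sits next to the nasal /ɴ/ and is therefore nasalised to [ɔ̃].

[rɪɴɔ̃χo]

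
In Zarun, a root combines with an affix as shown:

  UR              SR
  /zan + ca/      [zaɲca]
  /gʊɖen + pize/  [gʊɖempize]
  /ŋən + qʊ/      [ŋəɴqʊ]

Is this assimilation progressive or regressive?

The segment that alternates is /n/, which surfaces as [ɲ] when adjacent to /c/.
The change alveolar → palatal matches the place of the following /c/, identifying this as place assimilation.
Checking the remaining alternations: /n/ → [m] before /p/ (alveolar → bilabial, matching bilabial); /n/ → [ɴ] before /q/ (alveolar → uvular, matching uvular) — only place changes, and always toward the following segment.
The trigger is the following segment, so the direction is regressive (anticipatory).

regressive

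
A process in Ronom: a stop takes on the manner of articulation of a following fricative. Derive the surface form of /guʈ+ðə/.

[guʂðə]

/ʈ/ is a voiceless retroflex stop. The following trigger /ð/ is a fricative, so /ʈ/ must become a fricative as well.
A voiceless retroflex fricative is [ʂ], so the surface segment is [ʂ].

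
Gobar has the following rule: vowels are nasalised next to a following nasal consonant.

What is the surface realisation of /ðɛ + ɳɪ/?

The vowel /ɛ/ is adjacent to the following nasal /ɳ/, so it acquires [+nasal] and surfaces as [ɛ̃].

[ðɛ̃ɳɪ]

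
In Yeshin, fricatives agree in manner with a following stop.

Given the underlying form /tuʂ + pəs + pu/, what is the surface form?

[tuʈpətpu]

/ʂ/ is a voiceless retroflex fricative. The following trigger /p/ is a stop, so /ʂ/ must become a stop as well.
A voiceless retroflex stop is [ʈ], so the surface segment is [ʈ].
At the second juncture, /s/ likewise becomes [t] adjacent to /p/.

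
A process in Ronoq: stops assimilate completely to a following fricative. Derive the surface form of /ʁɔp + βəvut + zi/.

/p/ is the segment targeted by the rule; it sits immediately before /β/, so it assimilates completely and surfaces as [β].
At the second juncture, /t/ likewise becomes [z] adjacent to /z/.

[ʁɔββəvuzzi]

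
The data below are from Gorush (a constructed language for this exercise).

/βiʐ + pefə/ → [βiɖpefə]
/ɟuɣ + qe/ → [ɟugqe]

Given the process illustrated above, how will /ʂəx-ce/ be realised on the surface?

The data show regressive manner assimilation: /ʐ/ → [ɖ] before /p/; /ɣ/ → [g] before /q/. In each pair only manner changes, matching the following consonant, while place and voice stay constant.
The rule targets /x/ (voiceless velar fricative), which sits before the trigger /c/ (stop).
The voiceless velar stop is [k], so /x/ → [k].

[ʂəkce]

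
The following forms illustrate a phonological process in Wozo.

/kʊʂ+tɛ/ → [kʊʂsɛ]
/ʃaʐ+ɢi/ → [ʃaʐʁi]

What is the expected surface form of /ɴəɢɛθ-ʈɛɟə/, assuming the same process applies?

[ɴəɢɛθʂɛɟə]

The data show progressive manner assimilation: /t/ → [s] after /ʂ/; /ɢ/ → [ʁ] after /ʐ/. In each pair only manner changes, matching the preceding consonant, while place and voice stay constant.
/ʈ/ is a voiceless retroflex stop. The preceding trigger /θ/ is a fricative, so /ʈ/ must become a fricative as well.
The voiceless retroflex fricative is [ʂ], so /ʈ/ → [ʂ].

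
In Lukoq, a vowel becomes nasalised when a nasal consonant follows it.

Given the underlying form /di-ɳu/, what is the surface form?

[dĩɳu]

/i/ sits next to the nasal /ɳ/ and is therefore nasalised to [ĩ].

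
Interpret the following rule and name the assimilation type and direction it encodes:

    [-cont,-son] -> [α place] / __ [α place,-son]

regressive place assimilation

The shared variable α links the value of the place features (abbreviated [place]) on the target to the same value on the neighbouring segment, so place is the feature that assimilates.
Since the environment is written after the underscore, the trigger follows the target; the direction is regressive.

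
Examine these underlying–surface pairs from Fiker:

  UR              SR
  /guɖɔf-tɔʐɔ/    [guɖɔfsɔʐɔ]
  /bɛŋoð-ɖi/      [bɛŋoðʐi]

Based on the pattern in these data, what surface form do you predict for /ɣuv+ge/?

[ɣuvɣe]

The data show progressive manner assimilation: /t/ → [s] after /f/; /ɖ/ → [ʐ] after /ð/. In each pair only manner changes, matching the preceding consonant, while place and voice stay constant.
The rule targets /g/ (voiced velar stop), which sits after the trigger /v/ (fricative).
A voiced velar fricative is [ɣ], so the surface segment is [ɣ].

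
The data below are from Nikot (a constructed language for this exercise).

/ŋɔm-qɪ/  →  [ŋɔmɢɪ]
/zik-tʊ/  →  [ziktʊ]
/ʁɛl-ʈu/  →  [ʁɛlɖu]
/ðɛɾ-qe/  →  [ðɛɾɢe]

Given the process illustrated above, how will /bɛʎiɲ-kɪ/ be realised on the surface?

[bɛʎiɲgɪ]

The data show progressive voicing assimilation: /q/ → [ɢ] after /m/; /ʈ/ → [ɖ] after /l/; /q/ → [ɢ] after /ɾ/. In each pair only voicing changes, matching the preceding consonant, while place and manner stay constant.
No alternation appears in [ziktʊ]: there the adjacent consonants already agree in voicing (/t/ and /k/ are both voiceless), so this form is consistent with the same rule.
/k/ is a voiceless velar stop. The preceding trigger /ɲ/ is voiced, so /k/ must become voiced as well.
The voiced velar stop is [g], so /k/ → [g].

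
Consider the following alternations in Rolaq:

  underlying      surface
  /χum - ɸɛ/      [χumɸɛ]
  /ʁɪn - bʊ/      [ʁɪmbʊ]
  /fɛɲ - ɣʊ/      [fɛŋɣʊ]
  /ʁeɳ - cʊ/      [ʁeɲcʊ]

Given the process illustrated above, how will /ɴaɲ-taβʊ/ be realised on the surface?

The data show regressive place assimilation: /n/ → [m] before /b/; /ɲ/ → [ŋ] before /ɣ/; /ɳ/ → [ɲ] before /c/. In each pair only place changes, matching the following consonant, while manner and voice stay constant.
Nothing changes in [χumɸɛ]: there the adjacent consonants already agree in place (/m/ and /ɸ/ are both bilabial), so this form is consistent with the same rule.
The rule targets /ɲ/ (voiced palatal nasal), which sits before the trigger /t/ (alveolar).
Changing only its place to alveolar gives [n] — the voiced alveolar nasal.

[ɴantaβʊ]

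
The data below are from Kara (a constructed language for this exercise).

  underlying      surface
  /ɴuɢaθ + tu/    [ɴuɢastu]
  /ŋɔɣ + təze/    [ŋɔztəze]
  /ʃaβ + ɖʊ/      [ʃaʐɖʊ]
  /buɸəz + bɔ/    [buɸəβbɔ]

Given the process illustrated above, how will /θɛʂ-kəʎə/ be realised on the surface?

The data show regressive place assimilation: /θ/ → [s] before /t/; /ɣ/ → [z] before /t/; /β/ → [ʐ] before /ɖ/; /z/ → [β] before /b/. In each pair only place changes, matching the following consonant, while manner and voice stay constant.
/ʂ/ is a voiceless retroflex fricative. The following trigger /k/ is velar, so /ʂ/ must become velar as well.
Changing only its place to velar gives [x] — the voiceless velar fricative.

[θɛxkəʎə]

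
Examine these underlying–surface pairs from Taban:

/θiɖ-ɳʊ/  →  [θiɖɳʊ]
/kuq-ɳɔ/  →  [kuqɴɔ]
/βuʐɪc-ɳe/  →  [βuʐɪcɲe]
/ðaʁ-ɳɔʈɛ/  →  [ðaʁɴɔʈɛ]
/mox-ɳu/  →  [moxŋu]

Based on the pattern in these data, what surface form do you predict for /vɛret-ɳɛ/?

[vɛretnɛ]

The data show progressive place assimilation: /ɳ/ → [ɴ] after /q/; /ɳ/ → [ɲ] after /c/; /ɳ/ → [ɴ] after /ʁ/; /ɳ/ → [ŋ] after /x/. In each pair only place changes, matching the preceding consonant, while manner and voice stay constant.
Nothing changes in [θiɖɳʊ]: there the adjacent consonants already agree in place (/ɳ/ and /ɖ/ are both retroflex), so this form is consistent with the same rule.
The rule targets /ɳ/ (voiced retroflex nasal), which sits after the trigger /t/ (alveolar).
Changing only its place to alveolar gives [n] — the voiced alveolar nasal.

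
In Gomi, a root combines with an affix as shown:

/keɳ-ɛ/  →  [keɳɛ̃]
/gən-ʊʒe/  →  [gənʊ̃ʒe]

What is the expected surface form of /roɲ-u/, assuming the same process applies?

The data show progressive nasality assimilation (vowel nasalisation): /ɛ/ → [ɛ̃] after /ɳ/; /ʊ/ → [ʊ̃] after /n/ — a vowel is nasalised by an immediately preceding nasal consonant.
The vowel /u/ is adjacent to the preceding nasal /ɲ/, so it acquires [+nasal] and surfaces as [ũ].

[roɲũ]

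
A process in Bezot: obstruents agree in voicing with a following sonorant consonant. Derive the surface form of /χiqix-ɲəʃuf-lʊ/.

The rule targets /x/ (voiceless velar fricative), which sits before the trigger /ɲ/ (voiced).
The voiced velar fricative is [ɣ], so /x/ → [ɣ].
The same rule applies at the second boundary: /f/ → [v] next to /l/.

[χiqiɣɲəʃuvlʊ]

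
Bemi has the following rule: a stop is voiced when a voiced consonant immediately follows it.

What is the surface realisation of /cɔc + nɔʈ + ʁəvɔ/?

[cɔɟnɔɖʁəvɔ]

The rule targets /c/ (voiceless palatal stop), which sits before the trigger /n/ (voiced).
Changing only its voicing to voiced gives [ɟ] — the voiced palatal stop.
At the second juncture, /ʈ/ likewise becomes [ɖ] adjacent to /ʁ/.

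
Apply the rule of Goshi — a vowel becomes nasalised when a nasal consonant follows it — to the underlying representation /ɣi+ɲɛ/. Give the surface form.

/i/ sits next to the nasal /ɲ/ and is therefore nasalised to [ĩ].

[ɣĩɲɛ]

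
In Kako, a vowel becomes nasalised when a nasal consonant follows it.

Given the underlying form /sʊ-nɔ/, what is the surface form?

[sʊ̃nɔ]

/ʊ/ sits next to the nasal /n/ and is therefore nasalised to [ʊ̃].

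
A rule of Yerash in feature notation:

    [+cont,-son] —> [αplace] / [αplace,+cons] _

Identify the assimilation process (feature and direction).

The shared variable α links the value of the place features (abbreviated [place]) on the target to the same value on the neighbouring segment, so place is the feature that assimilates.
The conditioning segment sits to the left of the focus bar, meaning the trigger precedes the segment that changes — progressive assimilation.

progressive place assimilation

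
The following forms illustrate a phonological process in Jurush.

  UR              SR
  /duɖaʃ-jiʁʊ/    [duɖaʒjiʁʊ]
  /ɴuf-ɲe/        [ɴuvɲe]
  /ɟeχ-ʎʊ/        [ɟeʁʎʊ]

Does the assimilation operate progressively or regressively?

Underlying /ʃ/ is realised as [ʒ] next to /j/; /j/ itself does not change.
/ʃ/ is voiceless while /j/ is voiced; the output [ʒ] is voiced, matching the trigger — so the feature that spreads is voicing.
The same holds elsewhere in the data: /f/ → [v] before /ɲ/ (voiceless → voiced, matching voiced); /χ/ → [ʁ] before /ʎ/ (voiceless → voiced, matching voiced) — only voicing changes, and always toward the following segment.
Since the segment that changes precedes the conditioning segment, the assimilation is regressive.

regressive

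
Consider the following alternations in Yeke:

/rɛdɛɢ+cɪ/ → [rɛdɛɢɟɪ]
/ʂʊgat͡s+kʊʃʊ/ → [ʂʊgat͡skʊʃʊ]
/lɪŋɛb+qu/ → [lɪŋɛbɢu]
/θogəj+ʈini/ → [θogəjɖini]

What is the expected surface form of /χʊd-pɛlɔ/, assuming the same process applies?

[χʊdbɛlɔ]

The data show progressive voicing assimilation: /c/ → [ɟ] after /ɢ/; /q/ → [ɢ] after /b/; /ʈ/ → [ɖ] after /j/. In each pair only voicing changes, matching the preceding consonant, while place and manner stay constant.
No alternation appears in [ʂʊgat͡skʊʃʊ]: there the adjacent consonants already agree in voicing (/k/ and /t͡s/ are both voiceless), so this form is consistent with the same rule.
The rule targets /p/ (voiceless bilabial stop), which sits after the trigger /d/ (voiced).
The voiced bilabial stop is [b], so /p/ → [b].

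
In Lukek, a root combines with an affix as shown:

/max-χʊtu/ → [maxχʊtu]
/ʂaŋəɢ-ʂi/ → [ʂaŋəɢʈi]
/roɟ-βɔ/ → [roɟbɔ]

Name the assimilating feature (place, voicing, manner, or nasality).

The segment that alternates is /ʂ/, which surfaces as [ʈ] when adjacent to /ɢ/.
/ʂ/ is a fricative while /ɢ/ is a stop; the output [ʈ] is a stop, matching the trigger — so the feature that spreads is manner.
The same holds elsewhere in the data: /β/ → [b] after /ɟ/ (fricative → stop, matching a stop) — only manner changes, and always toward the preceding segment.
Nothing changes in [maxχʊtu]: there the adjacent consonants already agree in manner (/χ/ and /x/ are both fricatives), so this form is consistent with the same rule.

manner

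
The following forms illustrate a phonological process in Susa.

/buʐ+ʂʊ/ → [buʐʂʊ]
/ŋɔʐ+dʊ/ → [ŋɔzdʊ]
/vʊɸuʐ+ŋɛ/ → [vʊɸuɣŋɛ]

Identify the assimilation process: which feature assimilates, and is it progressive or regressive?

Underlying /ʐ/ is realised as [z] next to /d/; /d/ itself does not change.
/ʐ/ is retroflex while /d/ is alveolar; the output [z] is alveolar, matching the trigger — so the feature that spreads is place.
Manner and voice are unchanged, so the assimilation is partial, not total.
The same holds elsewhere in the data: /ʐ/ → [ɣ] before /ŋ/ (retroflex → velar, matching velar) — only place changes, and always toward the following segment.
No alternation appears in [buʐʂʊ]: there the adjacent consonants already agree in place (/ʐ/ and /ʂ/ are both retroflex), so this form is consistent with the same rule.
Since the segment that changes precedes the conditioning segment, the assimilation is regressive.

regressive place assimilation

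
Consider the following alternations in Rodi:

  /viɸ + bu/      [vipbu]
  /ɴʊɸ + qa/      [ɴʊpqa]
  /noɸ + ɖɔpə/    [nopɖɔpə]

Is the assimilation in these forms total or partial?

Comparing underlying and surface forms, /ɸ/ → [p] is the alternation; the neighbouring /b/ is constant.
/ɸ/ is a fricative while /b/ is a stop; the output [p] is a stop, matching the trigger — so the feature that spreads is manner.
Place and voice are unchanged, so the assimilation is partial, not total.
Checking the remaining alternations: /ɸ/ → [p] before /q/ (fricative → stop, matching a stop); /ɸ/ → [p] before /ɖ/ (fricative → stop, matching a stop) — only manner changes, and always toward the following segment.

partial assimilation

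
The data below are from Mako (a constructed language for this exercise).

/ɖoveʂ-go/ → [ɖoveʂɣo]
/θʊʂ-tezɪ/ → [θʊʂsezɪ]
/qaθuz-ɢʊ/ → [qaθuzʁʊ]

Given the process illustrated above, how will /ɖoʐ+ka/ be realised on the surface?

The data show progressive manner assimilation: /g/ → [ɣ] after /ʂ/; /t/ → [s] after /ʂ/; /ɢ/ → [ʁ] after /z/. In each pair only manner changes, matching the preceding consonant, while place and voice stay constant.
/k/ is a voiceless velar stop. The preceding trigger /ʐ/ is a fricative, so /k/ must become a fricative as well.
A voiceless velar fricative is [x], so the surface segment is [x].

[ɖoʐxa]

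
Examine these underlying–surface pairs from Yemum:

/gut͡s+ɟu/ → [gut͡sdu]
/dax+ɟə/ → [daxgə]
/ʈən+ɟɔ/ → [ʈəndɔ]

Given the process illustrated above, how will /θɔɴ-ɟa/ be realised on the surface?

[θɔɴɢa]

The data show progressive place assimilation: /ɟ/ → [d] after /t͡s/; /ɟ/ → [g] after /x/; /ɟ/ → [d] after /n/. In each pair only place changes, matching the preceding consonant, while manner and voice stay constant.
/ɟ/ is a voiced palatal stop. The preceding trigger /ɴ/ is uvular, so /ɟ/ must become uvular as well.
A voiced uvular stop is [ɢ], so the surface segment is [ɢ].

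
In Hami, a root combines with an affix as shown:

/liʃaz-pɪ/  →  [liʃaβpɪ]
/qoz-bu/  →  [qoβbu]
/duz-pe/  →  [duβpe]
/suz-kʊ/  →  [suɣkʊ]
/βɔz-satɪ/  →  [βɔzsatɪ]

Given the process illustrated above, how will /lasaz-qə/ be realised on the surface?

[lasaʁqə]

The data show regressive place assimilation: /z/ → [β] before /p/; /z/ → [β] before /b/; /z/ → [ɣ] before /k/. In each pair only place changes, matching the following consonant, while manner and voice stay constant.
Nothing changes in [βɔzsatɪ]: there the adjacent consonants already agree in place (/z/ and /s/ are both alveolar), so this form is consistent with the same rule.
/z/ is a voiced alveolar fricative. The following trigger /q/ is uvular, so /z/ must become uvular as well.
The voiced uvular fricative is [ʁ], so /z/ → [ʁ].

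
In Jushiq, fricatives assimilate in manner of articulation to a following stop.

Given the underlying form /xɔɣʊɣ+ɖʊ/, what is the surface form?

/ɣ/ is a voiced velar fricative. The following trigger /ɖ/ is a stop, so /ɣ/ must become a stop as well.
The voiced velar stop is [g], so /ɣ/ → [g].

[xɔɣʊgɖʊ]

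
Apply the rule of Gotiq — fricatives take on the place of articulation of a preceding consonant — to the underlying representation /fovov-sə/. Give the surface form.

The rule targets /s/ (voiceless alveolar fricative), which sits after the trigger /v/ (labiodental).
Changing only its place to labiodental gives [f] — the voiceless labiodental fricative.

[fovovfə]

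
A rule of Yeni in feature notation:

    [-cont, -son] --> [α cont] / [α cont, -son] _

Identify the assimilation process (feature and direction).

progressive manner assimilation

The shared variable α links the value of [cont] on the target to that of the neighbouring obstruent. [cont] distinguishes stops from fricatives — a manner-of-articulation feature — so this is manner assimilation.
Since the environment is written before the underscore, the trigger precedes the target; the direction is progressive.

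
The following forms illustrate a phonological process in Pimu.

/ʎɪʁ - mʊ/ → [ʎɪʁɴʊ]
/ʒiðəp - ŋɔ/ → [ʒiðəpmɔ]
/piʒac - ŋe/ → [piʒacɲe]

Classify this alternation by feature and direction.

progressive place assimilation

Comparing underlying and surface forms, /m/ → [ɴ] is the alternation; the neighbouring /ʁ/ is constant.
The change bilabial → uvular matches the place of the preceding /ʁ/, identifying this as place assimilation.
Manner and voice are unchanged, so the assimilation is partial, not total.
The same holds elsewhere in the data: /ŋ/ → [m] after /p/ (velar → bilabial, matching bilabial); /ŋ/ → [ɲ] after /c/ (velar → palatal, matching palatal) — only place changes, and always toward the preceding segment.
Since the segment that changes follows the conditioning segment, the assimilation is progressive.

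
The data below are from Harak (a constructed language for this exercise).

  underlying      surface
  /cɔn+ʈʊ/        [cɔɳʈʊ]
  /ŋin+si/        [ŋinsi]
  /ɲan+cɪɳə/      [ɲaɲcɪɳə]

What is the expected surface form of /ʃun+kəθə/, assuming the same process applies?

[ʃuŋkəθə]

The data show regressive place assimilation: /n/ → [ɳ] before /ʈ/; /n/ → [ɲ] before /c/. In each pair only place changes, matching the following consonant, while manner and voice stay constant.
No alternation appears in [ŋinsi]: there the adjacent consonants already agree in place (/n/ and /s/ are both alveolar), so this form is consistent with the same rule.
The rule targets /n/ (voiced alveolar nasal), which sits before the trigger /k/ (velar).
The voiced velar nasal is [ŋ], so /n/ → [ŋ].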